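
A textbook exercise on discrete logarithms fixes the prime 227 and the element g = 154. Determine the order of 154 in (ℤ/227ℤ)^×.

Since 154 ∈ (Z/227Z)^×, its order divides φ(227) = 227 − 1 = 226 = 2 · 113.
Divisors of 226: 1, 2, 113, 226.
Evaluate successive powers at the divisors of 226:
154^1 ≡ 154 (mod 227)
154^2 ≡ 108 (mod 227)
154^113 ≡ 226 (mod 227)
154^226 ≡ 1 (mod 227) ✓
So ord_227(154) = 226.

226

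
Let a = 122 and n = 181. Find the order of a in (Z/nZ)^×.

ord(122) | φ(181) = 181 − 1 = 180 = 2^2 · 3^2 · 5.
Divisors of 180: 1, 2, 3, 4, 5, 6, 9, 10, 12, 15, 18, 20, 30, 36, 45, 60, 90, 180.
Evaluate successive powers at the divisors of 180:
122^1 ≡ 122
122^2 ≡ 42
122^3 ≡ 56
122^4 ≡ 135
122^5 ≡ 180
122^6 ≡ 59
122^9 ≡ 46
122^10 ≡ 1
The smallest such exponent is 10, so the order of 122 is 10.

10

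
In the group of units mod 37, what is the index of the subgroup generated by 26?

Since 26 ∈ (Z/37Z)^×, its order divides φ(37) = 37 − 1 = 36 = 2^2 · 3^2.
Divisors of 36: 1, 2, 3, 4, 6, 9, 12, 18, 36.
Compute 26^d (mod 37) for the divisors d until we hit 1:
26^1 ≡ 26 (mod 37)
26^2 ≡ 10 (mod 37)
26^3 ≡ 1 (mod 37) ✓
So ord_37(26) = 3, hence |⟨26⟩| = 3.
The index is φ(37) / ord(26) = 36 / 3 = 12.

12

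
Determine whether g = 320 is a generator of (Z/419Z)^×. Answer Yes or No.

φ(419) = 419 − 1 = 418 = 2 · 11 · 19.
320 is a primitive root mod 419 iff 320^(φ(419)/q) ≢ 1 for every prime q | φ(419), i.e. q ∈ {2, 11, 19}.
320^209 ≡ 1 (mod 419)  [q = 2: ≡ 1 ✗]
320^38 ≡ 129 (mod 419)  [q = 11: ≢ 1 ✓]
320^22 ≡ 329 (mod 419)  [q = 19: ≢ 1 ✓]
The check at q = 2 fails, so 320 generates a proper subgroup.

No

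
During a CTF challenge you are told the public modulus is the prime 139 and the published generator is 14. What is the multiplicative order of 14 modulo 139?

Since 14 ∈ (Z/139Z)^×, its order divides φ(139) = 139 − 1 = 138 = 2 · 3 · 23.
Divisors of 138: 1, 2, 3, 6, 23, 46, 69, 138.
Test each divisor d:
14^1 ≡ 14 (mod 139)
14^2 ≡ 57 (mod 139)
14^3 ≡ 103 (mod 139)
14^6 ≡ 45 (mod 139)
14^23 ≡ 138 (mod 139)
14^46 ≡ 1 (mod 139) ✓
The smallest such exponent is 46, so the order of 14 is 46.

46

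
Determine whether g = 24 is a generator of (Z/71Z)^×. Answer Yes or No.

No

φ(71) = 71 − 1 = 70 = 2 · 5 · 7.
An element g generates (Z/71Z)^× iff g^(70/q) ≢ 1 (mod 71) for each prime q ∈ {2, 5, 7}.
24^35 ≡ 1 (mod 71)  [q = 2: ≡ 1 ✗]
24^14 ≡ 25 (mod 71)  [q = 5: ≢ 1 ✓]
24^10 ≡ 37 (mod 71)  [q = 7: ≢ 1 ✓]
24^35 ≡ 1 shows ord(24) | 35, strictly less than φ(71); not a primitive root.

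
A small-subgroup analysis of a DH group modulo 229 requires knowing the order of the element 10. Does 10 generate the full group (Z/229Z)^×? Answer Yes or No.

φ(229) = 229 − 1 = 228 = 2^2 · 3 · 19.
It suffices to check that the order of 10 is not a proper divisor of 228: compute 10^(228/q) for q ∈ {2, 3, 19}.
10^114 ≡ 228 (mod 229)  [q = 2: ≢ 1 ✓]
10^76 ≡ 94 (mod 229)  [q = 3: ≢ 1 ✓]
10^12 ≡ 17 (mod 229)  [q = 19: ≢ 1 ✓]
None equal 1, so ord_229(10) = 228: 10 is a primitive root.

Yes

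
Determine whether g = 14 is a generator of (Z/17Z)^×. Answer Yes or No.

Yes

φ(17) = 17 − 1 = 16 = 2^4.
An element g generates (Z/17Z)^× iff g^(16/q) ≢ 1 (mod 17) for each prime q ∈ {2}.
14^8 ≡ 16 (mod 17)  [q = 2: ≢ 1 ✓]
Every test exponent gives a nontrivial residue, hence 14 generates the full group.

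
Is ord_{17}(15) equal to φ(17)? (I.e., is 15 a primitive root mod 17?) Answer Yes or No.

φ(17) = 17 − 1 = 16 = 2^4.
15 is a primitive root mod 17 iff 15^(φ(17)/q) ≢ 1 for every prime q | φ(17), i.e. q ∈ {2}.
15^8 ≡ 1 (mod 17)  [q = 2: ≡ 1 ✗]
The check at q = 2 fails, so 15 generates a proper subgroup.

No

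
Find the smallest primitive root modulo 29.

2

φ(29) = 29 − 1 = 28 = 2^2 · 7.
g is a primitive root iff g^(28/q) ≢ 1 (mod 29) for each prime q ∈ {2, 7}.
g = 2: 2^14 ≡ 28; 2^4 ≡ 16 — none is 1, so 2 is a primitive root.
Hence the least primitive root of 29 is 2.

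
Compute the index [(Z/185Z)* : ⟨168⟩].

Since 168 ∈ (Z/185Z)^×, its order divides φ(185) = φ(5·37) = (5−1)·(37−1) = 4·36 = 144 = 2^4 · 3^2.
Divisors of 144: 1, 2, 3, 4, 6, 8, 9, 12, 16, 18, 24, 36, 48, 72, 144.
Test each divisor d:
168^1 ≡ 168 (mod 185)
168^2 ≡ 104 (mod 185)
168^3 ≡ 82 (mod 185)
168^4 ≡ 86 (mod 185)
168^6 ≡ 64 (mod 185)
168^8 ≡ 181 (mod 185)
168^9 ≡ 68 (mod 185)
168^12 ≡ 26 (mod 185)
168^16 ≡ 16 (mod 185)
168^18 ≡ 184 (mod 185)
168^24 ≡ 121 (mod 185)
168^36 ≡ 1 (mod 185) ✓
So ord_185(168) = 36, hence |⟨168⟩| = 36.
Index = |(Z/185Z)^×| / |⟨168⟩| = 144 / 36 = 4.

4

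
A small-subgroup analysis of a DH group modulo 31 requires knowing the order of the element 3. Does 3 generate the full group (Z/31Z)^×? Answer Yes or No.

Yes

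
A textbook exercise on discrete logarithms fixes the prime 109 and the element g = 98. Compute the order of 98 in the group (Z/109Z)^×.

The order of 98 must divide φ(109) = 109 − 1 = 108 = 2^2 · 3^3.
Divisors of 108: 1, 2, 3, 4, 6, 9, 12, 18, 27, 36, 54, 108.
Check 98^d mod 109 for each divisor in increasing order:
98^1 ≡ 98 (mod 109)
98^2 ≡ 12 (mod 109)
98^3 ≡ 86 (mod 109)
98^4 ≡ 35 (mod 109)
98^6 ≡ 93 (mod 109)
98^9 ≡ 41 (mod 109)
98^12 ≡ 38 (mod 109)
98^18 ≡ 46 (mod 109)
98^27 ≡ 33 (mod 109)
98^36 ≡ 45 (mod 109)
98^54 ≡ 108 (mod 109)
98^108 ≡ 1 (mod 109) ✓
The smallest such exponent is 108, so the order of 98 is 108.

108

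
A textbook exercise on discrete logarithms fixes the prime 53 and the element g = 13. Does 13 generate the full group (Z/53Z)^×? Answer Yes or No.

φ(53) = 53 − 1 = 52 = 2^2 · 13.
13 is a primitive root mod 53 iff 13^(φ(53)/q) ≢ 1 for every prime q | φ(53), i.e. q ∈ {2, 13}.
13^26 ≡ 1 (mod 53)  [q = 2: ≡ 1 ✗]
13^4 ≡ 47 (mod 53)  [q = 13: ≢ 1 ✓]
13^26 ≡ 1 shows ord(13) | 26, strictly less than φ(53); not a primitive root.

No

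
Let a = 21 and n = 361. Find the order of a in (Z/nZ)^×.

By Lagrange's theorem, ord_361(21) divides φ(361) = φ(19^2) = 19·(19−1) = 342 = 2 · 3^2 · 19.
Divisors of 342: 1, 2, 3, 6, 9, 18, 19, 38, 57, 114, 171, 342.
Evaluate successive powers at the divisors of 342:
21^1 ≡ 21
21^2 ≡ 80
21^3 ≡ 236
21^6 ≡ 102
21^9 ≡ 246
21^18 ≡ 229
21^19 ≡ 116
21^38 ≡ 99
21^57 ≡ 293
21^114 ≡ 292
21^171 ≡ 360
21^342 ≡ 1
So ord_361(21) = 342.

342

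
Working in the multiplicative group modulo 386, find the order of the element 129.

16

The order of 129 must divide φ(386) = φ(2)·φ(193) = 1·192 = 192 = 2^6 · 3.
Divisors of 192: 1, 2, 3, 4, 6, 8, 12, 16, 24, 32, 48, 64, 96, 192.
Check 129^d mod 386 for each divisor in increasing order:
129^1 ≡ 129 (mod 386)
129^2 ≡ 43 (mod 386)
129^3 ≡ 143 (mod 386)
129^4 ≡ 305 (mod 386)
129^6 ≡ 377 (mod 386)
129^8 ≡ 385 (mod 386)
129^12 ≡ 81 (mod 386)
129^16 ≡ 1 (mod 386) ✓
Hence ord(129) = 16.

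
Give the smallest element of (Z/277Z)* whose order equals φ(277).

5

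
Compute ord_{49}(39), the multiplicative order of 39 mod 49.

ord(39) | φ(49) = φ(7^2) = 7·(7−1) = 42 = 2 · 3 · 7.
Divisors of 42: 1, 2, 3, 6, 7, 14, 21, 42.
Check 39^d mod 49 for each divisor in increasing order:
39^1 ≡ 39 (mod 49)
39^2 ≡ 2 (mod 49)
39^3 ≡ 29 (mod 49)
39^6 ≡ 8 (mod 49)
39^7 ≡ 18 (mod 49)
39^14 ≡ 30 (mod 49)
39^21 ≡ 1 (mod 49) ✓
So ord_49(39) = 21.

21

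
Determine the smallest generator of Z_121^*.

2

φ(121) = φ(11^2) = 11·(11−1) = 110 = 2 · 5 · 11.
Test candidates g = 2, 3, … against the prime factors q ∈ {2, 5, 11} of φ(121): g is a generator iff g^(110/q) ≢ 1 for every such q.
g = 2: 2^55 ≡ 120; 2^22 ≡ 81; 2^10 ≡ 56 — none is 1, so 2 is a primitive root.
So 2 is the smallest generator of (Z/121Z)^×.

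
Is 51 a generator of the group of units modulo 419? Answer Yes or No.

Yes

φ(419) = 419 − 1 = 418 = 2 · 11 · 19.
51 is a primitive root mod 419 iff 51^(φ(419)/q) ≢ 1 for every prime q | φ(419), i.e. q ∈ {2, 11, 19}.
51^209 ≡ 418 (mod 419)  [q = 2: ≢ 1 ✓]
51^38 ≡ 152 (mod 419)  [q = 11: ≢ 1 ✓]
51^22 ≡ 136 (mod 419)  [q = 19: ≢ 1 ✓]
All checks pass, so 51 has order 418 and is a primitive root modulo 419.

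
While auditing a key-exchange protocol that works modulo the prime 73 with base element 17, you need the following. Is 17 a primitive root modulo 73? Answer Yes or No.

No

φ(73) = 73 − 1 = 72 = 2^3 · 3^2.
Test 17^(72/q) mod 73 for each prime factor q of 72:
17^36 ≡ 72 (mod 73)  [q = 2: ≢ 1 ✓]
17^24 ≡ 1 (mod 73)  [q = 3: ≡ 1 ✗]
17^24 ≡ 1 shows ord(17) | 24, strictly less than φ(73); not a primitive root.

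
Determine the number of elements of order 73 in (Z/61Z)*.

0

φ(61) = 61 − 1 = 60 = 2^2 · 3 · 5.
In a cyclic group of order 60, there are φ(d) elements of order d for each divisor d of 60, and zero for non-divisors.
Since 73 ∤ 60, the count is 0.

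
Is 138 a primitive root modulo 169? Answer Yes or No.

φ(169) = φ(13^2) = 13·(13−1) = 156 = 2^2 · 3 · 13.
Test 138^(156/q) mod 169 for each prime factor q of 156:
138^78 ≡ 168 (mod 169)  [q = 2: ≢ 1 ✓]
138^52 ≡ 1 (mod 169)  [q = 3: ≡ 1 ✗]
138^12 ≡ 144 (mod 169)  [q = 13: ≢ 1 ✓]
138^52 ≡ 1 shows ord(138) | 52, strictly less than φ(169); not a primitive root.

No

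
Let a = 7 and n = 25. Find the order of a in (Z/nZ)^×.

4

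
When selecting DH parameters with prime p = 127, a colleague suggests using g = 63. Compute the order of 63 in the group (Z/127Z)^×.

Since 63 ∈ (Z/127Z)^×, its order divides φ(127) = 127 − 1 = 126 = 2 · 3^2 · 7.
Divisors of 126: 1, 2, 3, 6, 7, 9, 14, 18, 21, 42, 63, 126.
Evaluate successive powers at the divisors of 126:
63^1 ≡ 63
63^2 ≡ 32
63^3 ≡ 111
63^6 ≡ 2
63^7 ≡ 126
63^9 ≡ 95
63^14 ≡ 1
So ord_127(63) = 14.

14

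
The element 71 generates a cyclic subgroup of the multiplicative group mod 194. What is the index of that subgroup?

1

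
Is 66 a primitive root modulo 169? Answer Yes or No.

No

φ(169) = φ(13^2) = 13·(13−1) = 156 = 2^2 · 3 · 13.
It suffices to check that the order of 66 is not a proper divisor of 156: compute 66^(156/q) for q ∈ {2, 3, 13}.
66^78 ≡ 1 (mod 169)  [q = 2: ≡ 1 ✗]
66^52 ≡ 1 (mod 169)  [q = 3: ≡ 1 ✗]
66^12 ≡ 105 (mod 169)  [q = 13: ≢ 1 ✓]
66^78 ≡ 1 shows ord(66) | 78, strictly less than φ(169); not a primitive root.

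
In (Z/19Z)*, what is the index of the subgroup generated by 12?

3

By Lagrange's theorem, ord_19(12) divides φ(19) = 19 − 1 = 18 = 2 · 3^2.
Divisors of 18: 1, 2, 3, 6, 9, 18.
Evaluate successive powers at the divisors of 18:
12^1 ≡ 12 (mod 19)
12^2 ≡ 11 (mod 19)
12^3 ≡ 18 (mod 19)
12^6 ≡ 1 (mod 19) ✓
The order of 12 is 6, so the subgroup it generates has 6 elements.
The index is φ(19) / ord(12) = 18 / 6 = 3.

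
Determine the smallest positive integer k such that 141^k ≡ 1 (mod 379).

189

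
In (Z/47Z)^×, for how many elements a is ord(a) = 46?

22

φ(47) = 47 − 1 = 46 = 2 · 23.
In a cyclic group of order 46, there are φ(d) elements of order d for each divisor d of 46, and zero for non-divisors.
46 = 2 · 23 divides 46, and φ(46) = 22.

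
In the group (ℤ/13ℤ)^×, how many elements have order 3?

2

φ(13) = 13 − 1 = 12 = 2^2 · 3.
In a cyclic group of order 12, there are φ(d) elements of order d for each divisor d of 12, and zero for non-divisors.
3 | 12, and φ(3) = 3 − 1 = 2.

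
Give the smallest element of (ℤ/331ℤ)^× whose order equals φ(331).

φ(331) = 331 − 1 = 330 = 2 · 3 · 5 · 11.
g is a primitive root iff g^(330/q) ≢ 1 (mod 331) for each prime q ∈ {2, 3, 5, 11}.
g = 2: 2^165 ≡ 330; 2^110 ≡ 299; 2^66 ≡ 64; 2^30 ≡ 1 — hits 1, so not a primitive root.
g = 3: 3^165 ≡ 330; 3^110 ≡ 299; 3^66 ≡ 64; 3^30 ≡ 270 — none is 1, so 3 is a primitive root.
So 3 is the smallest generator of (Z/331Z)^×.

3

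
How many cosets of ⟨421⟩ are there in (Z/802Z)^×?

The order of 421 must divide φ(802) = φ(2)·φ(401) = 1·400 = 400 = 2^4 · 5^2.
Divisors of 400: 1, 2, 4, 5, 8, 10, 16, 20, 25, 40, 50, 80, 100, 200, 400.
Evaluate successive powers at the divisors of 400:
421^1 ≡ 421
421^2 ≡ 801
421^4 ≡ 1
Thus |⟨421⟩| = ord(421) = 4.
The index is φ(802) / ord(421) = 400 / 4 = 100.

100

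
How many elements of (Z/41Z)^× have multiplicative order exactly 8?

4

φ(41) = 41 − 1 = 40 = 2^3 · 5.
In a cyclic group of order 40, there are φ(d) elements of order d for each divisor d of 40, and zero for non-divisors.
8 = 2^3 divides 40, and φ(8) = 4.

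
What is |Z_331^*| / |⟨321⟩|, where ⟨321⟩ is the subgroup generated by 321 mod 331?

6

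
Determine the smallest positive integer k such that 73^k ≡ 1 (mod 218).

27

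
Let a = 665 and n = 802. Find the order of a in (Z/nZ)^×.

400

ord(665) | φ(802) = φ(2)·φ(401) = 1·400 = 400 = 2^4 · 5^2.
Divisors of 400: 1, 2, 4, 5, 8, 10, 16, 20, 25, 40, 50, 80, 100, 200, 400.
Check 665^d mod 802 for each divisor in increasing order:
665^1 ≡ 665 (mod 802)
665^2 ≡ 323 (mod 802)
665^4 ≡ 69 (mod 802)
665^5 ≡ 171 (mod 802)
665^8 ≡ 751 (mod 802)
665^10 ≡ 369 (mod 802)
665^16 ≡ 195 (mod 802)
665^20 ≡ 623 (mod 802)
665^25 ≡ 669 (mod 802)
665^40 ≡ 763 (mod 802)
665^50 ≡ 45 (mod 802)
665^80 ≡ 719 (mod 802)
665^100 ≡ 421 (mod 802)
665^200 ≡ 801 (mod 802)
665^400 ≡ 1 (mod 802) ✓
The smallest such exponent is 400, so the order of 665 is 400.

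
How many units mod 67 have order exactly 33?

20

φ(67) = 67 − 1 = 66 = 2 · 3 · 11.
In a cyclic group of order 66, there are φ(d) elements of order d for each divisor d of 66, and zero for non-divisors.
33 = 3 · 11 divides 66, and φ(33) = 20.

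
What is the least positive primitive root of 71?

7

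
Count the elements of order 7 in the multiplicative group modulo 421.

φ(421) = 421 − 1 = 420 = 2^2 · 3 · 5 · 7.
(Z/421Z)^× is cyclic (|G| = 420); a cyclic group of order m has exactly φ(d) elements of each order d | m, and none otherwise.
7 | 420, and φ(7) = 7 − 1 = 6.

6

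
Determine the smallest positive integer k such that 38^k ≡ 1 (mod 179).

178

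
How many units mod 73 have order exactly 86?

0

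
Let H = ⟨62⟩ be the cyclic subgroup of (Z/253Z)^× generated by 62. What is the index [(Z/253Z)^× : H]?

2

ord(62) | φ(253) = φ(11·23) = (11−1)·(23−1) = 10·22 = 220 = 2^2 · 5 · 11.
Divisors of 220: 1, 2, 4, 5, 10, 11, 20, 22, 44, 55, 110, 220.
Evaluate successive powers at the divisors of 220:
62^1 ≡ 62 (mod 253)
62^2 ≡ 49 (mod 253)
62^4 ≡ 124 (mod 253)
62^5 ≡ 98 (mod 253)
62^10 ≡ 243 (mod 253)
62^11 ≡ 139 (mod 253)
62^20 ≡ 100 (mod 253)
62^22 ≡ 93 (mod 253)
62^44 ≡ 47 (mod 253)
62^55 ≡ 208 (mod 253)
62^110 ≡ 1 (mod 253) ✓
So ord_253(62) = 110, hence |⟨62⟩| = 110.
Index = |(Z/253Z)^×| / |⟨62⟩| = 220 / 110 = 2.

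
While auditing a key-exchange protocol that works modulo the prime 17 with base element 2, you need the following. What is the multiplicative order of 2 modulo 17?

By Lagrange's theorem, ord_17(2) divides φ(17) = 17 − 1 = 16 = 2^4.
Divisors of 16: 1, 2, 4, 8, 16.
Test each divisor d:
2^1 ≡ 2 (mod 17)
2^2 ≡ 4 (mod 17)
2^4 ≡ 16 (mod 17)
2^8 ≡ 1 (mod 17) ✓
The smallest such exponent is 8, so the order of 2 is 8.

8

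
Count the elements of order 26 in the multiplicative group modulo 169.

12

φ(169) = φ(13^2) = 13·(13−1) = 156 = 2^2 · 3 · 13.
Since (Z/169Z)^× is cyclic of order 156, the number of elements of order d is φ(d) when d | 156 and 0 otherwise.
26 = 2 · 13 divides 156, and φ(26) = 12.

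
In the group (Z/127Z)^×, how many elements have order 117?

φ(127) = 127 − 1 = 126 = 2 · 3^2 · 7.
In a cyclic group of order 126, there are φ(d) elements of order d for each divisor d of 126, and zero for non-divisors.
117 does not divide 126, so no element of (Z/127Z)^× has order 117.

0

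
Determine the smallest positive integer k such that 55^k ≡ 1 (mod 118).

58

The order of 55 must divide φ(118) = φ(2)·φ(59) = 1·58 = 58 = 2 · 29.
Divisors of 58: 1, 2, 29, 58.
Evaluate successive powers at the divisors of 58:
55^1 ≡ 55
55^2 ≡ 75
55^29 ≡ 117
55^58 ≡ 1
Hence ord(55) = 58.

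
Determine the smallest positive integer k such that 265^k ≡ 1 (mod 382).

190

Since 265 ∈ (Z/382Z)^×, its order divides φ(382) = φ(2)·φ(191) = 1·190 = 190 = 2 · 5 · 19.
Divisors of 190: 1, 2, 5, 10, 19, 38, 95, 190.
Evaluate successive powers at the divisors of 190:
265^1 ≡ 265 (mod 382)
265^2 ≡ 319 (mod 382)
265^5 ≡ 139 (mod 382)
265^10 ≡ 221 (mod 382)
265^19 ≡ 7 (mod 382)
265^38 ≡ 49 (mod 382)
265^95 ≡ 381 (mod 382)
265^190 ≡ 1 (mod 382) ✓
So ord_382(265) = 190.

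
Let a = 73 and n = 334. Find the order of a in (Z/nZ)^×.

166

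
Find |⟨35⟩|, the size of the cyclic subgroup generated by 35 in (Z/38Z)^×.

9

ord(35) | φ(38) = φ(2)·φ(19) = 1·18 = 18 = 2 · 3^2.
Divisors of 18: 1, 2, 3, 6, 9, 18.
Test each divisor d:
35^1 ≡ 35
35^2 ≡ 9
35^3 ≡ 11
35^6 ≡ 7
35^9 ≡ 1
Hence ord(35) = 9.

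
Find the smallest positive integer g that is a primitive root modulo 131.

2

φ(131) = 131 − 1 = 130 = 2 · 5 · 13.
Test candidates g = 2, 3, … against the prime factors q ∈ {2, 5, 13} of φ(131): g is a generator iff g^(130/q) ≢ 1 for every such q.
g = 2: 2^65 ≡ 130; 2^26 ≡ 53; 2^10 ≡ 107 — none is 1, so 2 is a primitive root.
So 2 is the smallest generator of (Z/131Z)^×.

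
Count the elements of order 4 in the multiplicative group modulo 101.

φ(101) = 101 − 1 = 100 = 2^2 · 5^2.
(Z/101Z)^× is cyclic (|G| = 100); a cyclic group of order m has exactly φ(d) elements of each order d | m, and none otherwise.
4 = 2^2 divides 100, and φ(4) = 2.

2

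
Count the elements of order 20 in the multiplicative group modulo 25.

φ(25) = φ(5^2) = 5·(5−1) = 20 = 2^2 · 5.
Since (Z/25Z)^× is cyclic of order 20, the number of elements of order d is φ(d) when d | 20 and 0 otherwise.
20 = 2^2 · 5 divides 20, and φ(20) = 8.

8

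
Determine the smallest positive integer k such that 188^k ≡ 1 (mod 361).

Since 188 ∈ (Z/361Z)^×, its order divides φ(361) = φ(19^2) = 19·(19−1) = 342 = 2 · 3^2 · 19.
Divisors of 342: 1, 2, 3, 6, 9, 18, 19, 38, 57, 114, 171, 342.
Evaluate successive powers at the divisors of 342:
188^1 ≡ 188 (mod 361)
188^2 ≡ 327 (mod 361)
188^3 ≡ 106 (mod 361)
188^6 ≡ 45 (mod 361)
188^9 ≡ 77 (mod 361)
188^18 ≡ 153 (mod 361)
188^19 ≡ 245 (mod 361)
188^38 ≡ 99 (mod 361)
188^57 ≡ 68 (mod 361)
188^114 ≡ 292 (mod 361)
188^171 ≡ 1 (mod 361) ✓
Hence ord(188) = 171.

171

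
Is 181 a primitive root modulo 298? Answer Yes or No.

Yes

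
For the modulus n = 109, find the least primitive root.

6

φ(109) = 109 − 1 = 108 = 2^2 · 3^3.
Test candidates g = 2, 3, … against the prime factors q ∈ {2, 3} of φ(109): g is a generator iff g^(108/q) ≢ 1 for every such q.
g = 2: 2^54 ≡ 108; 2^36 ≡ 1 — hits 1, so not a primitive root.
g = 3: 3^54 ≡ 1 — hits 1, so not a primitive root.
g = 4: 4^54 ≡ 1 — hits 1, so not a primitive root.
g = 5: 5^54 ≡ 1 — hits 1, so not a primitive root.
g = 6: 6^54 ≡ 108; 6^36 ≡ 63 — none is 1, so 6 is a primitive root.
The smallest primitive root modulo 109 is 6.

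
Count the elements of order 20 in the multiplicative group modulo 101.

φ(101) = 101 − 1 = 100 = 2^2 · 5^2.
Since (Z/101Z)^× is cyclic of order 100, the number of elements of order d is φ(d) when d | 100 and 0 otherwise.
20 = 2^2 · 5 divides 100, and φ(20) = 8.

8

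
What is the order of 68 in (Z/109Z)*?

12

Since 68 ∈ (Z/109Z)^×, its order divides φ(109) = 109 − 1 = 108 = 2^2 · 3^3.
Divisors of 108: 1, 2, 3, 4, 6, 9, 12, 18, 27, 36, 54, 108.
Compute 68^d (mod 109) for the divisors d until we hit 1:
68^1 ≡ 68
68^2 ≡ 46
68^3 ≡ 76
68^4 ≡ 45
68^6 ≡ 108
68^9 ≡ 33
68^12 ≡ 1
Hence ord(68) = 12.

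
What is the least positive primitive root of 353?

φ(353) = 353 − 1 = 352 = 2^5 · 11.
g is a primitive root iff g^(352/q) ≢ 1 (mod 353) for each prime q ∈ {2, 11}.
g = 2: 2^176 ≡ 1 — hits 1, so not a primitive root.
g = 3: 3^176 ≡ 352; 3^32 ≡ 140 — none is 1, so 3 is a primitive root.
Hence the least primitive root of 353 is 3.

3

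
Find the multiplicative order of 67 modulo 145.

Since 67 ∈ (Z/145Z)^×, its order divides φ(145) = φ(5·29) = (5−1)·(29−1) = 4·28 = 112 = 2^4 · 7.
Divisors of 112: 1, 2, 4, 7, 8, 14, 16, 28, 56, 112.
Compute 67^d (mod 145) for the divisors d until we hit 1:
67^1 ≡ 67 (mod 145)
67^2 ≡ 139 (mod 145)
67^4 ≡ 36 (mod 145)
67^7 ≡ 28 (mod 145)
67^8 ≡ 136 (mod 145)
67^14 ≡ 59 (mod 145)
67^16 ≡ 81 (mod 145)
67^28 ≡ 1 (mod 145) ✓
Therefore the multiplicative order of 67 modulo 145 is 28.

28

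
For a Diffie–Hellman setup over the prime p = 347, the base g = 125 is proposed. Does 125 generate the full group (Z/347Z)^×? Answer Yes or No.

φ(347) = 347 − 1 = 346 = 2 · 173.
Test 125^(346/q) mod 347 for each prime factor q of 346:
125^173 ≡ 346 (mod 347)  [q = 2: ≢ 1 ✓]
125^2 ≡ 10 (mod 347)  [q = 173: ≢ 1 ✓]
All checks pass, so 125 has order 346 and is a primitive root modulo 347.

Yes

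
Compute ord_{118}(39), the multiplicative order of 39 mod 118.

ord(39) | φ(118) = φ(2)·φ(59) = 1·58 = 58 = 2 · 29.
Divisors of 58: 1, 2, 29, 58.
Test each divisor d:
39^1 ≡ 39 (mod 118)
39^2 ≡ 105 (mod 118)
39^29 ≡ 117 (mod 118)
39^58 ≡ 1 (mod 118) ✓
The smallest such exponent is 58, so the order of 39 is 58.

58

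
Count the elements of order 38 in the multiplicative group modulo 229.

φ(229) = 229 − 1 = 228 = 2^2 · 3 · 19.
In a cyclic group of order 228, there are φ(d) elements of order d for each divisor d of 228, and zero for non-divisors.
38 = 2 · 19 divides 228, and φ(38) = 18.

18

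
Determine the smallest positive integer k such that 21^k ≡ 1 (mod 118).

29

ord(21) | φ(118) = φ(2)·φ(59) = 1·58 = 58 = 2 · 29.
Divisors of 58: 1, 2, 29, 58.
Check 21^d mod 118 for each divisor in increasing order:
21^1 ≡ 21
21^2 ≡ 87
21^29 ≡ 1
Hence ord(21) = 29.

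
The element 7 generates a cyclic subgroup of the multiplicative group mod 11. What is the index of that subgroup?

1

By Lagrange's theorem, ord_11(7) divides φ(11) = 11 − 1 = 10 = 2 · 5.
Divisors of 10: 1, 2, 5, 10.
Test each divisor d:
7^1 ≡ 7
7^2 ≡ 5
7^5 ≡ 10
7^10 ≡ 1
The order of 7 is 10, so the subgroup it generates has 10 elements.
[(Z/11Z)^× : ⟨7⟩] = 10/10 = 1.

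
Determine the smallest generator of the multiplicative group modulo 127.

3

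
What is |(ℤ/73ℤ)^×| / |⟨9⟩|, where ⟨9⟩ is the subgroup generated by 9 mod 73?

12

ord(9) | φ(73) = 73 − 1 = 72 = 2^3 · 3^2.
Divisors of 72: 1, 2, 3, 4, 6, 8, 9, 12, 18, 24, 36, 72.
Compute 9^d (mod 73) for the divisors d until we hit 1:
9^1 ≡ 9 (mod 73)
9^2 ≡ 8 (mod 73)
9^3 ≡ 72 (mod 73)
9^4 ≡ 64 (mod 73)
9^6 ≡ 1 (mod 73) ✓
Thus |⟨9⟩| = ord(9) = 6.
Index = |(Z/73Z)^×| / |⟨9⟩| = 72 / 6 = 12.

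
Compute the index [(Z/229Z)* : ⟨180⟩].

ord(180) | φ(229) = 229 − 1 = 228 = 2^2 · 3 · 19.
Divisors of 228: 1, 2, 3, 4, 6, 12, 19, 38, 57, 76, 114, 228.
Test each divisor d:
180^1 ≡ 180 (mod 229)
180^2 ≡ 111 (mod 229)
180^3 ≡ 57 (mod 229)
180^4 ≡ 184 (mod 229)
180^6 ≡ 43 (mod 229)
180^12 ≡ 17 (mod 229)
180^19 ≡ 134 (mod 229)
180^38 ≡ 94 (mod 229)
180^57 ≡ 1 (mod 229) ✓
The order of 180 is 57, so the subgroup it generates has 57 elements.
The index is φ(229) / ord(180) = 228 / 57 = 4.

4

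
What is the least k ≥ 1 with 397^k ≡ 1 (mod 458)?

38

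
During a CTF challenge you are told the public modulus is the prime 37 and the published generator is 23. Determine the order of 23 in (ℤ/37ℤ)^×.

By Lagrange's theorem, ord_37(23) divides φ(37) = 37 − 1 = 36 = 2^2 · 3^2.
Divisors of 36: 1, 2, 3, 4, 6, 9, 12, 18, 36.
Test each divisor d:
23^1 ≡ 23
23^2 ≡ 11
23^3 ≡ 31
23^4 ≡ 10
23^6 ≡ 36
23^9 ≡ 6
23^12 ≡ 1
Hence ord(23) = 12.

12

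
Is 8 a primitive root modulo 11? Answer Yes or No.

φ(11) = 11 − 1 = 10 = 2 · 5.
It suffices to check that the order of 8 is not a proper divisor of 10: compute 8^(10/q) for q ∈ {2, 5}.
8^5 ≡ 10 (mod 11)  [q = 2: ≢ 1 ✓]
8^2 ≡ 9 (mod 11)  [q = 5: ≢ 1 ✓]
None equal 1, so ord_11(8) = 10: 8 is a primitive root.

Yes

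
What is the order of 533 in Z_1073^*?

252

Since 533 ∈ (Z/1073Z)^×, its order divides φ(1073) = φ(29·37) = (29−1)·(37−1) = 28·36 = 1008 = 2^4 · 3^2 · 7.
Divisors of 1008: 1, 2, 3, 4, 6, 7, 8, 9, 12, 14, 16, 18, 21, 24, 28, 36, 42, 48, 56, 63, 72, 84, 112, 126, 144, 168, 252, 336, 504, 1008.
Test each divisor d:
533^1 ≡ 533 (mod 1073)
533^2 ≡ 817 (mod 1073)
533^3 ≡ 896 (mod 1073)
533^4 ≡ 83 (mod 1073)
533^6 ≡ 212 (mod 1073)
533^7 ≡ 331 (mod 1073)
533^8 ≡ 451 (mod 1073)
533^9 ≡ 31 (mod 1073)
533^12 ≡ 951 (mod 1073)
533^14 ≡ 115 (mod 1073)
533^16 ≡ 604 (mod 1073)
533^18 ≡ 961 (mod 1073)
533^21 ≡ 510 (mod 1073)
533^24 ≡ 935 (mod 1073)
533^28 ≡ 349 (mod 1073)
533^36 ≡ 741 (mod 1073)
533^42 ≡ 434 (mod 1073)
533^48 ≡ 803 (mod 1073)
533^56 ≡ 552 (mod 1073)
533^63 ≡ 302 (mod 1073)
533^72 ≡ 778 (mod 1073)
533^84 ≡ 581 (mod 1073)
533^112 ≡ 1045 (mod 1073)
533^126 ≡ 1072 (mod 1073)
533^144 ≡ 112 (mod 1073)
533^168 ≡ 639 (mod 1073)
533^252 ≡ 1 (mod 1073) ✓
Hence ord(533) = 252.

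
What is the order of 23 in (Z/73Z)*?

By Lagrange's theorem, ord_73(23) divides φ(73) = 73 − 1 = 72 = 2^3 · 3^2.
Divisors of 72: 1, 2, 3, 4, 6, 8, 9, 12, 18, 24, 36, 72.
Evaluate successive powers at the divisors of 72:
23^1 ≡ 23 (mod 73)
23^2 ≡ 18 (mod 73)
23^3 ≡ 49 (mod 73)
23^4 ≡ 32 (mod 73)
23^6 ≡ 65 (mod 73)
23^8 ≡ 2 (mod 73)
23^9 ≡ 46 (mod 73)
23^12 ≡ 64 (mod 73)
23^18 ≡ 72 (mod 73)
23^24 ≡ 8 (mod 73)
23^36 ≡ 1 (mod 73) ✓
So ord_73(23) = 36.

36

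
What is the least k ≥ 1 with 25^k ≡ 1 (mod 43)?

21

ord(25) | φ(43) = 43 − 1 = 42 = 2 · 3 · 7.
Divisors of 42: 1, 2, 3, 6, 7, 14, 21, 42.
Compute 25^d (mod 43) for the divisors d until we hit 1:
25^1 ≡ 25 (mod 43)
25^2 ≡ 23 (mod 43)
25^3 ≡ 16 (mod 43)
25^6 ≡ 41 (mod 43)
25^7 ≡ 36 (mod 43)
25^14 ≡ 6 (mod 43)
25^21 ≡ 1 (mod 43) ✓
So ord_43(25) = 21.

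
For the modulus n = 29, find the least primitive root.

φ(29) = 29 − 1 = 28 = 2^2 · 7.
Test candidates g = 2, 3, … against the prime factors q ∈ {2, 7} of φ(29): g is a generator iff g^(28/q) ≢ 1 for every such q.
g = 2: 2^14 ≡ 28; 2^4 ≡ 16 — none is 1, so 2 is a primitive root.
The smallest primitive root modulo 29 is 2.

2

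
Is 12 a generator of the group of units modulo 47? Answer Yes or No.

φ(47) = 47 − 1 = 46 = 2 · 23.
Test 12^(46/q) mod 47 for each prime factor q of 46:
12^23 ≡ 1 (mod 47)  [q = 2: ≡ 1 ✗]
12^2 ≡ 3 (mod 47)  [q = 23: ≢ 1 ✓]
Since 12^23 ≡ 1, the order of 12 divides 23 < 46, so 12 is not a primitive root.

No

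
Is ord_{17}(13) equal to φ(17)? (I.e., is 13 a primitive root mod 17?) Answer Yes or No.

No

φ(17) = 17 − 1 = 16 = 2^4.
An element g generates (Z/17Z)^× iff g^(16/q) ≢ 1 (mod 17) for each prime q ∈ {2}.
13^8 ≡ 1 (mod 17)  [q = 2: ≡ 1 ✗]
The check at q = 2 fails, so 13 generates a proper subgroup.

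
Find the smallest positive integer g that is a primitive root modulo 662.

3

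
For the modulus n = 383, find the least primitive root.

φ(383) = 383 − 1 = 382 = 2 · 191.
Test candidates g = 2, 3, … against the prime factors q ∈ {2, 191} of φ(383): g is a generator iff g^(382/q) ≢ 1 for every such q.
g = 2: 2^191 ≡ 1 — hits 1, so not a primitive root.
g = 3: 3^191 ≡ 1 — hits 1, so not a primitive root.
g = 4: 4^191 ≡ 1 — hits 1, so not a primitive root.
g = 5: 5^191 ≡ 382; 5^2 ≡ 25 — none is 1, so 5 is a primitive root.
The smallest primitive root modulo 383 is 5.

5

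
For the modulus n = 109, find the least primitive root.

φ(109) = 109 − 1 = 108 = 2^2 · 3^3.
Test candidates g = 2, 3, … against the prime factors q ∈ {2, 3} of φ(109): g is a generator iff g^(108/q) ≢ 1 for every such q.
g = 2: 2^54 ≡ 108; 2^36 ≡ 1 — hits 1, so not a primitive root.
g = 3: 3^54 ≡ 1 — hits 1, so not a primitive root.
g = 4: 4^54 ≡ 1 — hits 1, so not a primitive root.
g = 5: 5^54 ≡ 1 — hits 1, so not a primitive root.
g = 6: 6^54 ≡ 108; 6^36 ≡ 63 — none is 1, so 6 is a primitive root.
Hence the least primitive root of 109 is 6.

6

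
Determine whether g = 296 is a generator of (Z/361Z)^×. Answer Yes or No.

φ(361) = φ(19^2) = 19·(19−1) = 342 = 2 · 3^2 · 19.
296 is a primitive root mod 361 iff 296^(φ(361)/q) ≢ 1 for every prime q | φ(361), i.e. q ∈ {2, 3, 19}.
296^171 ≡ 1 (mod 361)  [q = 2: ≡ 1 ✗]
296^114 ≡ 1 (mod 361)  [q = 3: ≡ 1 ✗]
296^18 ≡ 210 (mod 361)  [q = 19: ≢ 1 ✓]
The check at q = 2 fails, so 296 generates a proper subgroup.

No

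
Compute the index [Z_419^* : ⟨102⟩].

38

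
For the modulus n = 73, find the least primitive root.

5

φ(73) = 73 − 1 = 72 = 2^3 · 3^2.
Test candidates g = 2, 3, … against the prime factors q ∈ {2, 3} of φ(73): g is a generator iff g^(72/q) ≢ 1 for every such q.
g = 2: 2^36 ≡ 1 — hits 1, so not a primitive root.
g = 3: 3^36 ≡ 1 — hits 1, so not a primitive root.
g = 4: 4^36 ≡ 1 — hits 1, so not a primitive root.
g = 5: 5^36 ≡ 72; 5^24 ≡ 8 — none is 1, so 5 is a primitive root.
The smallest primitive root modulo 73 is 5.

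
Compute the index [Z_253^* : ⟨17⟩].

2

The order of 17 must divide φ(253) = φ(11·23) = (11−1)·(23−1) = 10·22 = 220 = 2^2 · 5 · 11.
Divisors of 220: 1, 2, 4, 5, 10, 11, 20, 22, 44, 55, 110, 220.
Compute 17^d (mod 253) for the divisors d until we hit 1:
17^1 ≡ 17 (mod 253)
17^2 ≡ 36 (mod 253)
17^4 ≡ 31 (mod 253)
17^5 ≡ 21 (mod 253)
17^10 ≡ 188 (mod 253)
17^11 ≡ 160 (mod 253)
17^20 ≡ 177 (mod 253)
17^22 ≡ 47 (mod 253)
17^44 ≡ 185 (mod 253)
17^55 ≡ 252 (mod 253)
17^110 ≡ 1 (mod 253) ✓
So ord_253(17) = 110, hence |⟨17⟩| = 110.
Index = |(Z/253Z)^×| / |⟨17⟩| = 220 / 110 = 2.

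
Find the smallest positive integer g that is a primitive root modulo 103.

φ(103) = 103 − 1 = 102 = 2 · 3 · 17.
Test candidates g = 2, 3, … against the prime factors q ∈ {2, 3, 17} of φ(103): g is a generator iff g^(102/q) ≢ 1 for every such q.
g = 2: 2^51 ≡ 1 — hits 1, so not a primitive root.
g = 3: 3^51 ≡ 102; 3^34 ≡ 1 — hits 1, so not a primitive root.
g = 4: 4^51 ≡ 1 — hits 1, so not a primitive root.
g = 5: 5^51 ≡ 102; 5^34 ≡ 56; 5^6 ≡ 72 — none is 1, so 5 is a primitive root.
The smallest primitive root modulo 103 is 5.

5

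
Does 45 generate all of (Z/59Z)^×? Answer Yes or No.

φ(59) = 59 − 1 = 58 = 2 · 29.
An element g generates (Z/59Z)^× iff g^(58/q) ≢ 1 (mod 59) for each prime q ∈ {2, 29}.
45^29 ≡ 1 (mod 59)  [q = 2: ≡ 1 ✗]
45^2 ≡ 19 (mod 59)  [q = 29: ≢ 1 ✓]
Since 45^29 ≡ 1, the order of 45 divides 29 < 58, so 45 is not a primitive root.

No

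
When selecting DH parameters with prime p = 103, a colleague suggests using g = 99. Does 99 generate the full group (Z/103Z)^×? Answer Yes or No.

Yes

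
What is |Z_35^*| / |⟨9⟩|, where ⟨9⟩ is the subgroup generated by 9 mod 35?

The order of 9 must divide φ(35) = φ(5·7) = (5−1)·(7−1) = 4·6 = 24 = 2^3 · 3.
Divisors of 24: 1, 2, 3, 4, 6, 8, 12, 24.
Evaluate successive powers at the divisors of 24:
9^1 ≡ 9
9^2 ≡ 11
9^3 ≡ 29
9^4 ≡ 16
9^6 ≡ 1
Thus |⟨9⟩| = ord(9) = 6.
Index = |(Z/35Z)^×| / |⟨9⟩| = 24 / 6 = 4.

4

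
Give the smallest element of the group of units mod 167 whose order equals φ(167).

φ(167) = 167 − 1 = 166 = 2 · 83.
Test candidates g = 2, 3, … against the prime factors q ∈ {2, 83} of φ(167): g is a generator iff g^(166/q) ≢ 1 for every such q.
g = 2: 2^83 ≡ 1 — hits 1, so not a primitive root.
g = 3: 3^83 ≡ 1 — hits 1, so not a primitive root.
g = 4: 4^83 ≡ 1 — hits 1, so not a primitive root.
g = 5: 5^83 ≡ 166; 5^2 ≡ 25 — none is 1, so 5 is a primitive root.
The smallest primitive root modulo 167 is 5.

5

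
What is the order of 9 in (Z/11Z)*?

ord(9) | φ(11) = 11 − 1 = 10 = 2 · 5.
Divisors of 10: 1, 2, 5, 10.
Test each divisor d:
9^1 ≡ 9 (mod 11)
9^2 ≡ 4 (mod 11)
9^5 ≡ 1 (mod 11) ✓
Therefore the multiplicative order of 9 modulo 11 is 5.

5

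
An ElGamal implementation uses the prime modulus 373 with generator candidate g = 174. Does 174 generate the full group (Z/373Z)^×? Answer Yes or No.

Yes

φ(373) = 373 − 1 = 372 = 2^2 · 3 · 31.
174 is a primitive root mod 373 iff 174^(φ(373)/q) ≢ 1 for every prime q | φ(373), i.e. q ∈ {2, 3, 31}.
174^186 ≡ 372 (mod 373)  [q = 2: ≢ 1 ✓]
174^124 ≡ 284 (mod 373)  [q = 3: ≢ 1 ✓]
174^12 ≡ 119 (mod 373)  [q = 31: ≢ 1 ✓]
All checks pass, so 174 has order 372 and is a primitive root modulo 373.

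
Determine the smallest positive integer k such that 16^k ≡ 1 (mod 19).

ord(16) | φ(19) = 19 − 1 = 18 = 2 · 3^2.
Divisors of 18: 1, 2, 3, 6, 9, 18.
Evaluate successive powers at the divisors of 18:
16^1 ≡ 16 (mod 19)
16^2 ≡ 9 (mod 19)
16^3 ≡ 11 (mod 19)
16^6 ≡ 7 (mod 19)
16^9 ≡ 1 (mod 19) ✓
Therefore the multiplicative order of 16 modulo 19 is 9.

9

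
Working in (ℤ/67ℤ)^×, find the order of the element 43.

Since 43 ∈ (Z/67Z)^×, its order divides φ(67) = 67 − 1 = 66 = 2 · 3 · 11.
Divisors of 66: 1, 2, 3, 6, 11, 22, 33, 66.
Compute 43^d (mod 67) for the divisors d until we hit 1:
43^1 ≡ 43 (mod 67)
43^2 ≡ 40 (mod 67)
43^3 ≡ 45 (mod 67)
43^6 ≡ 15 (mod 67)
43^11 ≡ 66 (mod 67)
43^22 ≡ 1 (mod 67) ✓
So ord_67(43) = 22.

22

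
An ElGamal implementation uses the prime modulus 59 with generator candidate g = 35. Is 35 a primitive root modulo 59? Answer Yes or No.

φ(59) = 59 − 1 = 58 = 2 · 29.
Test 35^(58/q) mod 59 for each prime factor q of 58:
35^29 ≡ 1 (mod 59)  [q = 2: ≡ 1 ✗]
35^2 ≡ 45 (mod 59)  [q = 29: ≢ 1 ✓]
35^29 ≡ 1 shows ord(35) | 29, strictly less than φ(59); not a primitive root.

No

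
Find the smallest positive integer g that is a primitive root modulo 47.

5

φ(47) = 47 − 1 = 46 = 2 · 23.
g is a primitive root iff g^(46/q) ≢ 1 (mod 47) for each prime q ∈ {2, 23}.
g = 2: 2^23 ≡ 1 — hits 1, so not a primitive root.
g = 3: 3^23 ≡ 1 — hits 1, so not a primitive root.
g = 4: 4^23 ≡ 1 — hits 1, so not a primitive root.
g = 5: 5^23 ≡ 46; 5^2 ≡ 25 — none is 1, so 5 is a primitive root.
So 5 is the smallest generator of (Z/47Z)^×.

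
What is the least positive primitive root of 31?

φ(31) = 31 − 1 = 30 = 2 · 3 · 5.
Test candidates g = 2, 3, … against the prime factors q ∈ {2, 3, 5} of φ(31): g is a generator iff g^(30/q) ≢ 1 for every such q.
g = 2: 2^15 ≡ 1 — hits 1, so not a primitive root.
g = 3: 3^15 ≡ 30; 3^10 ≡ 25; 3^6 ≡ 16 — none is 1, so 3 is a primitive root.
The smallest primitive root modulo 31 is 3.

3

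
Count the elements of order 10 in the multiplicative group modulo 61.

φ(61) = 61 − 1 = 60 = 2^2 · 3 · 5.
(Z/61Z)^× is cyclic (|G| = 60); a cyclic group of order m has exactly φ(d) elements of each order d | m, and none otherwise.
10 = 2 · 5 divides 60, and φ(10) = 4.

4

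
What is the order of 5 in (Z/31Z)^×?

3

Since 5 ∈ (Z/31Z)^×, its order divides φ(31) = 31 − 1 = 30 = 2 · 3 · 5.
Divisors of 30: 1, 2, 3, 5, 6, 10, 15, 30.
Compute 5^d (mod 31) for the divisors d until we hit 1:
5^1 ≡ 5 (mod 31)
5^2 ≡ 25 (mod 31)
5^3 ≡ 1 (mod 31) ✓
The smallest such exponent is 3, so the order of 5 is 3.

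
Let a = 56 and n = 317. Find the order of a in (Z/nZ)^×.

316

The order of 56 must divide φ(317) = 317 − 1 = 316 = 2^2 · 79.
Divisors of 316: 1, 2, 4, 79, 158, 316.
Test each divisor d:
56^1 ≡ 56
56^2 ≡ 283
56^4 ≡ 205
56^79 ≡ 203
56^158 ≡ 316
56^316 ≡ 1
Therefore the multiplicative order of 56 modulo 317 is 316.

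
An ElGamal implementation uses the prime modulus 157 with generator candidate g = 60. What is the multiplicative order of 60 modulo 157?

156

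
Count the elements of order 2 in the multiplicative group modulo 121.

1

φ(121) = φ(11^2) = 11·(11−1) = 110 = 2 · 5 · 11.
Since (Z/121Z)^× is cyclic of order 110, the number of elements of order d is φ(d) when d | 110 and 0 otherwise.
2 | 110, and φ(2) = 2 − 1 = 1.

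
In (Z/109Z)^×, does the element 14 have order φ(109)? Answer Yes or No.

φ(109) = 109 − 1 = 108 = 2^2 · 3^3.
14 is a primitive root mod 109 iff 14^(φ(109)/q) ≢ 1 for every prime q | φ(109), i.e. q ∈ {2, 3}.
14^54 ≡ 108 (mod 109)  [q = 2: ≢ 1 ✓]
14^36 ≡ 63 (mod 109)  [q = 3: ≢ 1 ✓]
None equal 1, so ord_109(14) = 108: 14 is a primitive root.

Yes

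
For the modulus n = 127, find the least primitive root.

3

φ(127) = 127 − 1 = 126 = 2 · 3^2 · 7.
g is a primitive root iff g^(126/q) ≢ 1 (mod 127) for each prime q ∈ {2, 3, 7}.
g = 2: 2^63 ≡ 1 — hits 1, so not a primitive root.
g = 3: 3^63 ≡ 126; 3^42 ≡ 107; 3^18 ≡ 4 — none is 1, so 3 is a primitive root.
So 3 is the smallest generator of (Z/127Z)^×.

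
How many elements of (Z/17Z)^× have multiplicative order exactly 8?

φ(17) = 17 − 1 = 16 = 2^4.
(Z/17Z)^× is cyclic (|G| = 16); a cyclic group of order m has exactly φ(d) elements of each order d | m, and none otherwise.
8 = 2^3 divides 16, and φ(8) = 4.

4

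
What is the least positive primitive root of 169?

φ(169) = φ(13^2) = 13·(13−1) = 156 = 2^2 · 3 · 13.
Test candidates g = 2, 3, … against the prime factors q ∈ {2, 3, 13} of φ(169): g is a generator iff g^(156/q) ≢ 1 for every such q.
g = 2: 2^78 ≡ 168; 2^52 ≡ 146; 2^12 ≡ 40 — none is 1, so 2 is a primitive root.
The smallest primitive root modulo 169 is 2.

2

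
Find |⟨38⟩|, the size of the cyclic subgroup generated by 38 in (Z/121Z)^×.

55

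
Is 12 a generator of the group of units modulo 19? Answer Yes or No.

No

φ(19) = 19 − 1 = 18 = 2 · 3^2.
An element g generates (Z/19Z)^× iff g^(18/q) ≢ 1 (mod 19) for each prime q ∈ {2, 3}.
12^9 ≡ 18 (mod 19)  [q = 2: ≢ 1 ✓]
12^6 ≡ 1 (mod 19)  [q = 3: ≡ 1 ✗]
Since 12^6 ≡ 1, the order of 12 divides 6 < 18, so 12 is not a primitive root.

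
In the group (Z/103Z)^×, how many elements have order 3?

φ(103) = 103 − 1 = 102 = 2 · 3 · 17.
Since (Z/103Z)^× is cyclic of order 102, the number of elements of order d is φ(d) when d | 102 and 0 otherwise.
3 | 102, and φ(3) = 3 − 1 = 2.

2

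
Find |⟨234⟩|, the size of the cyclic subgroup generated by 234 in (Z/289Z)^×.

By Lagrange's theorem, ord_289(234) divides φ(289) = φ(17^2) = 17·(17−1) = 272 = 2^4 · 17.
Divisors of 272: 1, 2, 4, 8, 16, 17, 34, 68, 136, 272.
Test each divisor d:
234^1 ≡ 234 (mod 289)
234^2 ≡ 135 (mod 289)
234^4 ≡ 18 (mod 289)
234^8 ≡ 35 (mod 289)
234^16 ≡ 69 (mod 289)
234^17 ≡ 251 (mod 289)
234^34 ≡ 288 (mod 289)
234^68 ≡ 1 (mod 289) ✓
So ord_289(234) = 68.

68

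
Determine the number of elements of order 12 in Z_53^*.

φ(53) = 53 − 1 = 52 = 2^2 · 13.
Since (Z/53Z)^× is cyclic of order 52, the number of elements of order d is φ(d) when d | 52 and 0 otherwise.
12 does not divide 52, so no element of (Z/53Z)^× has order 12.

0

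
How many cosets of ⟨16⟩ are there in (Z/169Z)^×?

The order of 16 must divide φ(169) = φ(13^2) = 13·(13−1) = 156 = 2^2 · 3 · 13.
Divisors of 156: 1, 2, 3, 4, 6, 12, 13, 26, 39, 52, 78, 156.
Test each divisor d:
16^1 ≡ 16
16^2 ≡ 87
16^3 ≡ 40
16^4 ≡ 133
16^6 ≡ 79
16^12 ≡ 157
16^13 ≡ 146
16^26 ≡ 22
16^39 ≡ 1
So ord_169(16) = 39, hence |⟨16⟩| = 39.
The index is φ(169) / ord(16) = 156 / 39 = 4.

4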